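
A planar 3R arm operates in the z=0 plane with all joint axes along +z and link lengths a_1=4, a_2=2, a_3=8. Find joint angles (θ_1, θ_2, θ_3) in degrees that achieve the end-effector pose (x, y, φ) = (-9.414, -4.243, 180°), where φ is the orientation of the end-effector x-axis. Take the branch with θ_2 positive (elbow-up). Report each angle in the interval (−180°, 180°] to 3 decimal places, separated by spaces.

-134.994 89.991 -134.997

wrist centre = target − a_3·(cos φ, sin φ) = (-1.4140, -4.2430)
cos θ_2 = (20.0024−4²−2²)/(2·4·2) = 0.0002; θ_2 = 89.9912° (elbow-up)
β = atan2(-4.2430,-1.4140) = -108.4309°; ψ = atan2(2.0000,4.0003) = 26.5633°
θ_1 = β − ψ = -134.9942°
θ_3 = φ − θ_1 − θ_2 = -134.9970° (wrapped to (-180°,180°])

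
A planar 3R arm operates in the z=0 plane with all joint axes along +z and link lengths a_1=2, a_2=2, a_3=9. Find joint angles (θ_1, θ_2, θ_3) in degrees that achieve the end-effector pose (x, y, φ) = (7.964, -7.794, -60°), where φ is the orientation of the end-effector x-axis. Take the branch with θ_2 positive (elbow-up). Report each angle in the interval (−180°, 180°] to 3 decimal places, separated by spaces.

-29.999 60.006 -90.007

wrist centre = target − a_3·(cos φ, sin φ) = (3.4640, 0.0002)
cos θ_2 = (11.9993−2²−2²)/(2·2·2) = 0.4999; θ_2 = 60.0058° (elbow-up)
β = atan2(0.0002,3.4640) = 0.0038°; ψ = atan2(1.7322,2.9998) = 30.0029°
θ_1 = β − ψ = -29.9991°
θ_3 = φ − θ_1 − θ_2 = -90.0067° (wrapped to (-180°,180°])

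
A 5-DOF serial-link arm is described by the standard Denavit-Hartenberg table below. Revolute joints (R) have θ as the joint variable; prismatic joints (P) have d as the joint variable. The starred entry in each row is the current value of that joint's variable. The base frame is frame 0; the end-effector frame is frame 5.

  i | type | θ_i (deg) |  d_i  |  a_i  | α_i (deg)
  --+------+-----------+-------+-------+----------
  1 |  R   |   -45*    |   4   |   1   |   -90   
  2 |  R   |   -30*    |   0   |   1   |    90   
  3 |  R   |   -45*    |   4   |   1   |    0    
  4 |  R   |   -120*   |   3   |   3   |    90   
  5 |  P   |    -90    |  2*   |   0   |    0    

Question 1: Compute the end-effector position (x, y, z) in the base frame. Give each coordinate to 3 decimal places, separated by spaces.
-2.497 3.131 9.208

after link 1: o_1 = (0.7071, -0.7071, 4.0000)
after link 2: o_2 = (1.3195, -1.3195, 4.5000)
after link 3: o_3 = (-0.1617, -0.8383, 8.3177)
after link 4: o_4 = (-3.5459, 1.4479, 9.4668)
after link 5: o_5 = (-2.4969, 3.1309, 9.2080)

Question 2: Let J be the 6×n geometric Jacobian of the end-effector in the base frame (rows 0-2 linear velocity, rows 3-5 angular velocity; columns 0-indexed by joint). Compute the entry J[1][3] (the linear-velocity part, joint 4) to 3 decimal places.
axis z_3 = (-0.3536,0.3536,0.8660); lever o_n−o_3 = (-2.3352,3.9692,0.8904)
cross product → J_v[:, 3] = (-3.1226,-1.7075,-0.5777)
J_ω[:, 3] = z_3
entry J[1][3] = -1.7075

-1.708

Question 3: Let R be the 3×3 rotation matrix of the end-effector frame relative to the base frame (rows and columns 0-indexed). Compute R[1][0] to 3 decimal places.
-0.354

End-effector x-axis (col 0 of R) = (0.3536,-0.3536,-0.8660)
R[1][0] = -0.3536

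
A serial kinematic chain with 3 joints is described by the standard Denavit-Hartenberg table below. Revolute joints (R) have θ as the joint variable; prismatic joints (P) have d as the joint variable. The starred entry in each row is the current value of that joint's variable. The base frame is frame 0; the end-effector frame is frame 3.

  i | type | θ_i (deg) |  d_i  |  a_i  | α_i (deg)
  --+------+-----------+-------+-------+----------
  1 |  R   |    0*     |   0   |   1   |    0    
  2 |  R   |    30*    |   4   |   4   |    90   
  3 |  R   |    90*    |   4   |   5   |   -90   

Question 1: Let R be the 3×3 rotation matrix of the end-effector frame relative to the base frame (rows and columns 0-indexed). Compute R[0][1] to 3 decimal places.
End-effector y-axis (col 1 of R) = (-0.5000,0.8660,-0.0000)
R[0][1] = -0.5000

-0.500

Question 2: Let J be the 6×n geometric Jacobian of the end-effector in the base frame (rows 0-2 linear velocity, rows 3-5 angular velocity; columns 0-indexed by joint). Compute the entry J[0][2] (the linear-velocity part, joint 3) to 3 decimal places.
axis z_2 = (0.5000,-0.8660,0.0000); lever o_n−o_2 = (2.0000,-3.4641,5.0000)
cross product → J_v[:, 2] = (-4.3301,-2.5000,0.0000)
J_ω[:, 2] = z_2
entry J[0][2] = -4.3301

-4.330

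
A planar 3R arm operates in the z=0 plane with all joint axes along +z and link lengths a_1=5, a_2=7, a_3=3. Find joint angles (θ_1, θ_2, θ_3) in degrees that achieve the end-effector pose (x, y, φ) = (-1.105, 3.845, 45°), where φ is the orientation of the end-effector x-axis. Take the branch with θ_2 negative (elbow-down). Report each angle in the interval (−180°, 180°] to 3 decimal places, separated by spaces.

wrist centre = target − a_3·(cos φ, sin φ) = (-3.2263, 1.7237)
cos θ_2 = (13.3802−5²−7²)/(2·5·7) = -0.8660; θ_2 = -149.9967° (elbow-down)
β = atan2(1.7237,-3.2263) = 151.8864°; ψ = atan2(-3.5003,-1.0620) = -106.8774°
θ_1 = β − ψ = 258.7638°
θ_3 = φ − θ_1 − θ_2 = -63.7671° (wrapped to (-180°,180°])

-101.236 -149.997 -63.767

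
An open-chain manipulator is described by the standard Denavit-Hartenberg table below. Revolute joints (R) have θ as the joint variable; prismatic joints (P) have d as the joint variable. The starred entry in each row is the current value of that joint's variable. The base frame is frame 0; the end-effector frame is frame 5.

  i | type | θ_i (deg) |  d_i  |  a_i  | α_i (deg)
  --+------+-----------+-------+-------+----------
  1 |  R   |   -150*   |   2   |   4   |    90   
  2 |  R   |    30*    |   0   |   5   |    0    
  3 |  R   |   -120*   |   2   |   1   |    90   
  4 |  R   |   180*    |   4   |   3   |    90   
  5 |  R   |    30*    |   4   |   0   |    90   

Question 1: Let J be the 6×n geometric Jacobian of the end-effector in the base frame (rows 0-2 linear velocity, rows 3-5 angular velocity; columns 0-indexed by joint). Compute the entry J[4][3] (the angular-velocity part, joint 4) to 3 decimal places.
axis z_3 = (0.8660,0.5000,-0.0000); lever o_n−o_3 = (1.4641,5.4641,3.0000)
cross product → J_v[:, 3] = (1.5000,-2.5981,4.0000)
J_ω[:, 3] = z_3
entry J[4][3] = 0.5000

0.500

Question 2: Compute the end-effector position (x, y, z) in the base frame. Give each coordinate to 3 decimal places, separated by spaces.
-6.750 3.031 6.500

after link 1: o_1 = (-3.4641, -2.0000, 2.0000)
after link 2: o_2 = (-7.2141, -4.1651, 4.5000)
after link 3: o_3 = (-8.2141, -2.4330, 3.5000)
after link 4: o_4 = (-4.7500, -0.4330, 6.5000)
after link 5: o_5 = (-6.7500, 3.0311, 6.5000)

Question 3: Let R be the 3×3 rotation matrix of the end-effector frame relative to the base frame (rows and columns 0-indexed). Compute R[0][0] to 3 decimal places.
0.433

End-effector x-axis (col 0 of R) = (0.4330,0.2500,0.8660)
R[0][0] = 0.4330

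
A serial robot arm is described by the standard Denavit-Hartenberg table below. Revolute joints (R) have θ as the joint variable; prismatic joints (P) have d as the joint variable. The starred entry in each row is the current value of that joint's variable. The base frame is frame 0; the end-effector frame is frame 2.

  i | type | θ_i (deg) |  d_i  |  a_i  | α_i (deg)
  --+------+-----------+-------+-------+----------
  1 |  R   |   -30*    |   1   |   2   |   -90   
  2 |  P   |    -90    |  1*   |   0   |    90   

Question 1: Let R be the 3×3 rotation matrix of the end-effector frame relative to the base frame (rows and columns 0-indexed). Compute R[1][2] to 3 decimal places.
End-effector z-axis (col 2 of R) = (-0.8660,0.5000,0.0000)
R[1][2] = 0.5000

0.500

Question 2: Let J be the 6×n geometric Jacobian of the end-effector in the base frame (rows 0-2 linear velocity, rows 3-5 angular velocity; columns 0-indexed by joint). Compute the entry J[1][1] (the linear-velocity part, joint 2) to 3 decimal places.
prismatic axis z_1 = (0.5000,0.8660,0.0000)
J_v[:, 1] = z_1; J_ω[:, 1] = (0,0,0)
entry J[1][1] = 0.8660

0.866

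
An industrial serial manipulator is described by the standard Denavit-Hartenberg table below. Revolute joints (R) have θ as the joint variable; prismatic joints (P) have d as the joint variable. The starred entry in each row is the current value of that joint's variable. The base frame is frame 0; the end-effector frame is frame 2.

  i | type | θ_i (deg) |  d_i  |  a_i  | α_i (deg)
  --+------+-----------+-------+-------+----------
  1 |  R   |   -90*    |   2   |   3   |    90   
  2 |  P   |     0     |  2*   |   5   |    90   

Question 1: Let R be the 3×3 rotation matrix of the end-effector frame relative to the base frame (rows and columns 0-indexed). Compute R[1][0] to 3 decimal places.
End-effector x-axis (col 0 of R) = (0.0000,-1.0000,0.0000)
R[1][0] = -1.0000

-1.000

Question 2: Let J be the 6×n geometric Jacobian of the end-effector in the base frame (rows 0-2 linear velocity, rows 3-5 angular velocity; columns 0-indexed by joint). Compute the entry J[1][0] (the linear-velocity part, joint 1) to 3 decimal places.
-2.000

axis z_0 = ẑ; lever o_n−o_0 = (-2.0000,-8.0000,2.0000)
cross product → J_v[:, 0] = (8.0000,-2.0000,0.0000)
J_ω[:, 0] = z_0
entry J[1][0] = -2.0000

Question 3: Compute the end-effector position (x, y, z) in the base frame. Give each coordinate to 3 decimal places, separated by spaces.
after link 1: o_1 = (0.0000, -3.0000, 2.0000)
after link 2: o_2 = (-2.0000, -8.0000, 2.0000)

-2.000 -8.000 2.000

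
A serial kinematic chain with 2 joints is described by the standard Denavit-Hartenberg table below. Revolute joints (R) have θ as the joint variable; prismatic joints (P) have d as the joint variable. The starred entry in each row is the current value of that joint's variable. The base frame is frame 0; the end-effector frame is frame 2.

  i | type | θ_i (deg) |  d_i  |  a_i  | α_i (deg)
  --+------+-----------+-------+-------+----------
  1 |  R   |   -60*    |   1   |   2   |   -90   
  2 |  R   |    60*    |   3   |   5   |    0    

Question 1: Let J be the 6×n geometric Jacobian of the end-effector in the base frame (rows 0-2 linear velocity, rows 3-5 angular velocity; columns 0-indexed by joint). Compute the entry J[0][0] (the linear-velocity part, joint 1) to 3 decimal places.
axis z_0 = ẑ; lever o_n−o_0 = (4.8481,-2.3971,-3.3301)
cross product → J_v[:, 0] = (2.3971,4.8481,-0.0000)
J_ω[:, 0] = z_0
entry J[0][0] = 2.3971

2.397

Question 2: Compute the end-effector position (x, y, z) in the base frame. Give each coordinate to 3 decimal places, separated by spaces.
4.848 -2.397 -3.330

after link 1: o_1 = (1.0000, -1.7321, 1.0000)
after link 2: o_2 = (4.8481, -2.3971, -3.3301)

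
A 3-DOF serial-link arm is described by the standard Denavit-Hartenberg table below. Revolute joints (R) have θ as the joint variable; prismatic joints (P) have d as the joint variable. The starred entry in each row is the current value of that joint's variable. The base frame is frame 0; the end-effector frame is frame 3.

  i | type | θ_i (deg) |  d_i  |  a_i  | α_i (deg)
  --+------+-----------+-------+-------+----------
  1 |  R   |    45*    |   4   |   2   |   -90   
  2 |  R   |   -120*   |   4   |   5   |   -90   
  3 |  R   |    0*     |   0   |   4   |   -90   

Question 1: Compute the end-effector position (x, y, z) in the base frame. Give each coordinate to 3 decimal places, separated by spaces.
after link 1: o_1 = (1.4142, 1.4142, 4.0000)
after link 2: o_2 = (-3.1820, 2.4749, 8.3301)
after link 3: o_3 = (-4.5962, 1.0607, 11.7942)

-4.596 1.061 11.794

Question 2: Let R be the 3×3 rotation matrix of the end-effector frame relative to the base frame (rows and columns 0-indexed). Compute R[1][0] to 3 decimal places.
End-effector x-axis (col 0 of R) = (-0.3536,-0.3536,0.8660)
R[1][0] = -0.3536

-0.354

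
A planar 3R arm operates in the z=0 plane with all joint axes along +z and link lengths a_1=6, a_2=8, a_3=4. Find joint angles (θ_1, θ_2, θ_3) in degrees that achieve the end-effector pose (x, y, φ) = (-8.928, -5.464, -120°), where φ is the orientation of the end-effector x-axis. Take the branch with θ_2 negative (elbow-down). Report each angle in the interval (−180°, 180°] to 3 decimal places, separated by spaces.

-89.999 -120.002 90.001

wrist centre = target − a_3·(cos φ, sin φ) = (-6.9280, -1.9999)
cos θ_2 = (51.9968−6²−8²)/(2·6·8) = -0.5000; θ_2 = -120.0022° (elbow-down)
β = atan2(-1.9999,-6.9280) = -163.8982°; ψ = atan2(-6.9280,1.9997) = -73.8996°
θ_1 = β − ψ = -89.9986°
θ_3 = φ − θ_1 − θ_2 = 90.0008° (wrapped to (-180°,180°])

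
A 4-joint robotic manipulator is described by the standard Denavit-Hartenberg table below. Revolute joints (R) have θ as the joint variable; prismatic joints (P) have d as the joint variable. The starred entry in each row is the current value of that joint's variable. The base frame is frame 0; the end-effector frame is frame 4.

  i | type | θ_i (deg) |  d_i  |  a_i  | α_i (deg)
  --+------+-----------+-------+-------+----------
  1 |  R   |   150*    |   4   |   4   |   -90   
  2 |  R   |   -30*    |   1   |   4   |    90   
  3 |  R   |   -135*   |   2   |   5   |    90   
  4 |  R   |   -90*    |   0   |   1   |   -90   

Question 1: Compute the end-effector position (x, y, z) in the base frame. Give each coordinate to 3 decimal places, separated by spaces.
after link 1: o_1 = (-3.4641, 2.0000, 4.0000)
after link 2: o_2 = (-6.9641, 2.8660, 6.0000)
after link 3: o_3 = (-1.6787, 3.8970, 5.9643)
after link 4: o_4 = (-2.1117, 4.1470, 5.0983)

-2.112 4.147 5.098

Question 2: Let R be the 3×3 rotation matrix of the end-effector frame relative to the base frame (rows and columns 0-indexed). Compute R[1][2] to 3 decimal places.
0.306

End-effector z-axis (col 2 of R) = (0.8839,0.3062,-0.3536)
R[1][2] = 0.3062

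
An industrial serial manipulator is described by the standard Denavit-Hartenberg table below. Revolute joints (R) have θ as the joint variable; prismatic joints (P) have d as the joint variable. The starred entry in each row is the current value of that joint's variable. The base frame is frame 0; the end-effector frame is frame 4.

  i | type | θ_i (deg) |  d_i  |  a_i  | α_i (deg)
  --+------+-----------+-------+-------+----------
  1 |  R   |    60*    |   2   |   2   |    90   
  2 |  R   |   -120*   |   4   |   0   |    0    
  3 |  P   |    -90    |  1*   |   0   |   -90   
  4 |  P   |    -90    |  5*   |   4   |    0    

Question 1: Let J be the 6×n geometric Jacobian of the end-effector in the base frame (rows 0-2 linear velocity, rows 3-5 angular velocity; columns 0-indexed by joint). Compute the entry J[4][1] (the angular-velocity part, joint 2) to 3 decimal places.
axis z_1 = (0.8660,-0.5000,0.0000); lever o_n−o_1 = (6.5442,-6.6651,-4.3301)
cross product → J_v[:, 1] = (2.1651,3.7500,-2.5000)
J_ω[:, 1] = z_1
entry J[4][1] = -0.5000

-0.500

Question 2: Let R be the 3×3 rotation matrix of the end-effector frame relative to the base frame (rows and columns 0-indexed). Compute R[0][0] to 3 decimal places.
0.866

End-effector x-axis (col 0 of R) = (0.8660,-0.5000,0.0000)
R[0][0] = 0.8660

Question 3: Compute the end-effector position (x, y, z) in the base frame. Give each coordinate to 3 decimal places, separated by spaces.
7.544 -4.933 -2.330

after link 1: o_1 = (1.0000, 1.7321, 2.0000)
after link 2: o_2 = (4.4641, -0.2679, 2.0000)
after link 3: o_3 = (5.3301, -0.7679, 2.0000)
after link 4: o_4 = (7.5442, -4.9330, -2.3301)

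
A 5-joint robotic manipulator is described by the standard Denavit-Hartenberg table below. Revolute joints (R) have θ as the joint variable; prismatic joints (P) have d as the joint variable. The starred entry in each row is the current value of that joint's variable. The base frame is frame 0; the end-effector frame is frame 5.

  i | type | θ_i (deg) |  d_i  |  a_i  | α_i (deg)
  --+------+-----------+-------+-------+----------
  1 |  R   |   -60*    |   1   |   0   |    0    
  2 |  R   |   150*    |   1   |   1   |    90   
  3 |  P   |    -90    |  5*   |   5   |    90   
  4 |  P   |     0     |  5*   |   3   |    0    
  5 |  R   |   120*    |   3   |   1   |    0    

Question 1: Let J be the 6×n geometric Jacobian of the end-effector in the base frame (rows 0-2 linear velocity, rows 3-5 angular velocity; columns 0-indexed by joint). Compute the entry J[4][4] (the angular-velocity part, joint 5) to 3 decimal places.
axis z_4 = (0.0000,-1.0000,-0.0000); lever o_n−o_4 = (0.8660,-3.0000,0.5000)
cross product → J_v[:, 4] = (-0.5000,-0.0000,0.8660)
J_ω[:, 4] = z_4
entry J[4][4] = -1.0000

-1.000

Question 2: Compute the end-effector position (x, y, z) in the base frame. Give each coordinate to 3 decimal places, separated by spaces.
after link 1: o_1 = (0.0000, 0.0000, 1.0000)
after link 2: o_2 = (-0.0000, 1.0000, 2.0000)
after link 3: o_3 = (5.0000, 1.0000, -3.0000)
after link 4: o_4 = (5.0000, -4.0000, -6.0000)
after link 5: o_5 = (5.8660, -7.0000, -5.5000)

5.866 -7.000 -5.500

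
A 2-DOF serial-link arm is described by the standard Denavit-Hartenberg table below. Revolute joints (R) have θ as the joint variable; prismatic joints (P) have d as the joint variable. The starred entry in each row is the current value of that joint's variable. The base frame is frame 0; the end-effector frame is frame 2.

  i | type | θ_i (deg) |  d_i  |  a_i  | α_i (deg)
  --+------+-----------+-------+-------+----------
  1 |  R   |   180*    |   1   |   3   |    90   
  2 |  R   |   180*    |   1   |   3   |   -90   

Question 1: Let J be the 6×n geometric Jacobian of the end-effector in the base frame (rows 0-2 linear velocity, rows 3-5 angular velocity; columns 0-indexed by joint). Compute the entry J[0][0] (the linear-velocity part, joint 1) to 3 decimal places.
-1.000

axis z_0 = ẑ; lever o_n−o_0 = (0.0000,1.0000,1.0000)
cross product → J_v[:, 0] = (-1.0000,0.0000,0.0000)
J_ω[:, 0] = z_0
entry J[0][0] = -1.0000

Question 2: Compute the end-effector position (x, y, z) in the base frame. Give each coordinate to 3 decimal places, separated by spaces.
0.000 1.000 1.000

after link 1: o_1 = (-3.0000, 0.0000, 1.0000)
after link 2: o_2 = (0.0000, 1.0000, 1.0000)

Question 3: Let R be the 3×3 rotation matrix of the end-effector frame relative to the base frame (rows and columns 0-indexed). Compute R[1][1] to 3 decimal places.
-1.000

End-effector y-axis (col 1 of R) = (-0.0000,-1.0000,-0.0000)
R[1][1] = -1.0000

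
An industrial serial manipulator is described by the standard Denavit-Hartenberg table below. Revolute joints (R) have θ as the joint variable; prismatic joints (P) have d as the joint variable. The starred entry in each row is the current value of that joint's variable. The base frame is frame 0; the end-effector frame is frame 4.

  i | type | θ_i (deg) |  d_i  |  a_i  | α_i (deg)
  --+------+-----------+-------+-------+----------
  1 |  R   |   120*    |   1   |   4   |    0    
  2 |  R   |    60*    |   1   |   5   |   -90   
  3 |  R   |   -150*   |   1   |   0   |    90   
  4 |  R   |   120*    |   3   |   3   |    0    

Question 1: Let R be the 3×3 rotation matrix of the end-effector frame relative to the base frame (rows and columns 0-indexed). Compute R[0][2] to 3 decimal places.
End-effector z-axis (col 2 of R) = (0.5000,-0.0000,-0.8660)
R[0][2] = 0.5000

0.500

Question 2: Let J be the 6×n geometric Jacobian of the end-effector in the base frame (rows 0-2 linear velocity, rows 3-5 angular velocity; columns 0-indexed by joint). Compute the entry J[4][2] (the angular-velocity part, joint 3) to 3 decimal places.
-1.000

axis z_2 = (-0.0000,-1.0000,0.0000); lever o_n−o_2 = (0.2010,-3.5981,-3.3481)
cross product → J_v[:, 2] = (3.3481,-0.0000,0.2010)
J_ω[:, 2] = z_2
entry J[4][2] = -1.0000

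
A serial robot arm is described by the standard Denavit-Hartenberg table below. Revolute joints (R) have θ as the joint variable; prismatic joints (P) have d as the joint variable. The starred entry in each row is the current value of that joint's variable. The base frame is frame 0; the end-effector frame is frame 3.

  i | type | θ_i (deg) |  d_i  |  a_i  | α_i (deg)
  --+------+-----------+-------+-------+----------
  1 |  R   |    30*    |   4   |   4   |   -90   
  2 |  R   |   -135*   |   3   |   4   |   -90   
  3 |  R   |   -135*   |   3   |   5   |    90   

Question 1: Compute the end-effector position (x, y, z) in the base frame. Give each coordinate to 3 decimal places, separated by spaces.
1.749 8.556 6.450

after link 1: o_1 = (3.4641, 2.0000, 4.0000)
after link 2: o_2 = (-0.4854, 3.1839, 6.8284)
after link 3: o_3 = (1.7490, 8.5564, 6.4497)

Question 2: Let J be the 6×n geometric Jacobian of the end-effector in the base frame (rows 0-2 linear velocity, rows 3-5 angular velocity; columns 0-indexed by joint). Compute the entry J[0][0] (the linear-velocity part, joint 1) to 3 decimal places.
-8.556

axis z_0 = ẑ; lever o_n−o_0 = (1.7490,8.5564,6.4497)
cross product → J_v[:, 0] = (-8.5564,1.7490,0.0000)
J_ω[:, 0] = z_0
entry J[0][0] = -8.5564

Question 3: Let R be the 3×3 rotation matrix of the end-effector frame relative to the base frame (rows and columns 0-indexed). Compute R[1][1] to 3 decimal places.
End-effector y-axis (col 1 of R) = (0.6124,0.3536,0.7071)
R[1][1] = 0.3536

0.354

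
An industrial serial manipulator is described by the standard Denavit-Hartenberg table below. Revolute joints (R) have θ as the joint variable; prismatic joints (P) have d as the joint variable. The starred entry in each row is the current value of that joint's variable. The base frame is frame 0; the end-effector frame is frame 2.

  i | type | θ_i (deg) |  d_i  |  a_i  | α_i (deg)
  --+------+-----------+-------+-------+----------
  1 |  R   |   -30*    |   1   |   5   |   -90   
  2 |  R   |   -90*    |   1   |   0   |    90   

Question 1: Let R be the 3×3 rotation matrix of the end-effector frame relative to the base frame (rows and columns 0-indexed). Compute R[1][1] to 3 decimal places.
0.866

End-effector y-axis (col 1 of R) = (0.5000,0.8660,0.0000)
R[1][1] = 0.8660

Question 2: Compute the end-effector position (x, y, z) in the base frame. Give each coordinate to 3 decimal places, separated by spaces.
4.830 -1.634 1.000

after link 1: o_1 = (4.3301, -2.5000, 1.0000)
after link 2: o_2 = (4.8301, -1.6340, 1.0000)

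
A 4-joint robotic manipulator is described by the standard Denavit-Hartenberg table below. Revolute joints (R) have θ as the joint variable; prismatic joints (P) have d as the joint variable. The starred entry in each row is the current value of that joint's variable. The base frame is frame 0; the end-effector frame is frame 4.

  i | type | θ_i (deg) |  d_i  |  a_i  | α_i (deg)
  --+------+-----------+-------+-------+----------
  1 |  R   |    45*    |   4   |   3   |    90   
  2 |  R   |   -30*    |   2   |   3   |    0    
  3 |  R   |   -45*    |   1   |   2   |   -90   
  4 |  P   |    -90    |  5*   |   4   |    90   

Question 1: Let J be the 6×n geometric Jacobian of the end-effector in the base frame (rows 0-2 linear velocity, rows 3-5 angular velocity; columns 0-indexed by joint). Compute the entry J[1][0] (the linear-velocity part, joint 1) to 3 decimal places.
axis z_0 = ẑ; lever o_n−o_0 = (12.6893,2.7898,1.8622)
cross product → J_v[:, 0] = (-2.7898,12.6893,0.0000)
J_ω[:, 0] = z_0
entry J[1][0] = 12.6893

12.689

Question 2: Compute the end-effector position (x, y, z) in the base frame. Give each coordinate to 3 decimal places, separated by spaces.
after link 1: o_1 = (2.1213, 2.1213, 4.0000)
after link 2: o_2 = (5.3727, 2.5442, 2.5000)
after link 3: o_3 = (6.4458, 2.2031, 0.5681)
after link 4: o_4 = (12.6893, 2.7898, 1.8622)

12.689 2.790 1.862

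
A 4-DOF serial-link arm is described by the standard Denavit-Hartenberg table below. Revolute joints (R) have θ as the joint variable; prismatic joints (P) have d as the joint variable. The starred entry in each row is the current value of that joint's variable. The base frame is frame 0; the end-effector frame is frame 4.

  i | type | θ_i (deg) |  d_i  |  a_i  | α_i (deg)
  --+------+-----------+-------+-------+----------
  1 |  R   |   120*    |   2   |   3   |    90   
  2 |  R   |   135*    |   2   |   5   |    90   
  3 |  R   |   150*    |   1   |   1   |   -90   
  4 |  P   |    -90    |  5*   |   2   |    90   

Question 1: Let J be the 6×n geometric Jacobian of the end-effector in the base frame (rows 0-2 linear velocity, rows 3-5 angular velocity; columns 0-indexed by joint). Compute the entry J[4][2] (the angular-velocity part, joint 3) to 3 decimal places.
0.612

axis z_2 = (-0.3536,0.6124,0.7071); lever o_n−o_2 = (-5.5677,1.9833,-0.2588)
cross product → J_v[:, 2] = (-1.5609,-4.0285,2.7083)
J_ω[:, 2] = z_2
entry J[4][2] = 0.6124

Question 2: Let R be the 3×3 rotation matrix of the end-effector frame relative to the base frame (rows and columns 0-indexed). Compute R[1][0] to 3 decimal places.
End-effector x-axis (col 0 of R) = (-0.3536,0.6124,0.7071)
R[1][0] = 0.6124

0.612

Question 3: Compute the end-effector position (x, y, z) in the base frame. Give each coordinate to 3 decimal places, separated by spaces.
after link 1: o_1 = (-1.5000, 2.5981, 2.0000)
after link 2: o_2 = (1.9998, 0.5362, 5.5355)
after link 3: o_3 = (1.7731, 1.9289, 5.6303)
after link 4: o_4 = (-3.5679, 2.5195, 5.2767)

-3.568 2.520 5.277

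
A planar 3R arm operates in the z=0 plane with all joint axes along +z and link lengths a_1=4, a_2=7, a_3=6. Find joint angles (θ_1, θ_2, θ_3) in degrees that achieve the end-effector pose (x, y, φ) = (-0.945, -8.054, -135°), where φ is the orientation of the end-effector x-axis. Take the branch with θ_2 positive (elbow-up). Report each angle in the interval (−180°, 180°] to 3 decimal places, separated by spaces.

-149.997 135.002 -120.005

wrist centre = target − a_3·(cos φ, sin φ) = (3.2976, -3.8114)
cos θ_2 = (25.4009−4²−7²)/(2·4·7) = -0.7071; θ_2 = 135.0016° (elbow-up)
β = atan2(-3.8114,3.2976) = -49.1332°; ψ = atan2(4.9496,-0.9499) = 100.8637°
θ_1 = β − ψ = -149.9968°
θ_3 = φ − θ_1 − θ_2 = -120.0048° (wrapped to (-180°,180°])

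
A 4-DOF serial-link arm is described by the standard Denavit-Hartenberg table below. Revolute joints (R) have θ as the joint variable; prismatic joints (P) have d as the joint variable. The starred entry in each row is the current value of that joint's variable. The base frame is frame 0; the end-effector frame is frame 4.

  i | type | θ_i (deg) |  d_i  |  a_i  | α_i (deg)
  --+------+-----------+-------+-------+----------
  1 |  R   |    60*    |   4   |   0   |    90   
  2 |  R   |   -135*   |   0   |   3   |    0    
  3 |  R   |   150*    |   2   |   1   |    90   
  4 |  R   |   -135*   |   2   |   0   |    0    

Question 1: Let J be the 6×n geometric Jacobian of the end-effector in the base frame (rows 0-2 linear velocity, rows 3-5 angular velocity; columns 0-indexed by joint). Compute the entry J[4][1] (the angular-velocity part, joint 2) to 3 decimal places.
axis z_1 = (0.8660,-0.5000,0.0000); lever o_n−o_1 = (1.4132,-1.5523,-3.7944)
cross product → J_v[:, 1] = (1.8972,3.2860,-0.6378)
J_ω[:, 1] = z_1
entry J[4][1] = -0.5000

-0.500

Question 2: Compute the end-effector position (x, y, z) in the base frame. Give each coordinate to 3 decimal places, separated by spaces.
1.413 -1.552 0.206

after link 1: o_1 = (0.0000, 0.0000, 4.0000)
after link 2: o_2 = (-1.0607, -1.8371, 1.8787)
after link 3: o_3 = (1.1544, -2.0006, 2.1375)
after link 4: o_4 = (1.4132, -1.5523, 0.2056)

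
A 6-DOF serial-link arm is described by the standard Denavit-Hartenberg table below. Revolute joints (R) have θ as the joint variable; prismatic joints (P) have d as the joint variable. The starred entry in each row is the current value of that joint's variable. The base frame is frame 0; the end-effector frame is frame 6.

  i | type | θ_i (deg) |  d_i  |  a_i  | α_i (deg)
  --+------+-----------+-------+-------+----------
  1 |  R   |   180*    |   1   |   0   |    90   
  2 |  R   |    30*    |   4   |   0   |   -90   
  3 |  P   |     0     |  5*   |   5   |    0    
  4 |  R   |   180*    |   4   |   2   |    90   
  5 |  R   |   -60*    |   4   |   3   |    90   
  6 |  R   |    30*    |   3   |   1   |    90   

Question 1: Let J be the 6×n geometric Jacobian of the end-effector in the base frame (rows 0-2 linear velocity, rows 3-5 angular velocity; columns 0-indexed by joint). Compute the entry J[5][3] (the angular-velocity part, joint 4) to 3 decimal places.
0.866

axis z_3 = (0.5000,-0.0000,0.8660); lever o_n−o_3 = (0.7321,-4.5000,-1.4019)
cross product → J_v[:, 3] = (3.8971,1.3349,-2.2500)
J_ω[:, 3] = z_3
entry J[5][3] = 0.8660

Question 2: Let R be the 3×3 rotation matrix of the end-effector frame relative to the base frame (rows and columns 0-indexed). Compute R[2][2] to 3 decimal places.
-0.500

End-effector z-axis (col 2 of R) = (0.0000,0.8660,-0.5000)
R[2][2] = -0.5000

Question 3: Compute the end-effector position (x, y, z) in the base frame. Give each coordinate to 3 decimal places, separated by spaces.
-1.098 -0.500 6.428

after link 1: o_1 = (0.0000, 0.0000, 1.0000)
after link 2: o_2 = (0.0000, 4.0000, 1.0000)
after link 3: o_3 = (-1.8301, 4.0000, 7.8301)
after link 4: o_4 = (1.9019, 4.0000, 10.2942)
after link 5: o_5 = (1.9019, -0.0000, 7.2942)
after link 6: o_6 = (-1.0981, -0.5000, 6.4282)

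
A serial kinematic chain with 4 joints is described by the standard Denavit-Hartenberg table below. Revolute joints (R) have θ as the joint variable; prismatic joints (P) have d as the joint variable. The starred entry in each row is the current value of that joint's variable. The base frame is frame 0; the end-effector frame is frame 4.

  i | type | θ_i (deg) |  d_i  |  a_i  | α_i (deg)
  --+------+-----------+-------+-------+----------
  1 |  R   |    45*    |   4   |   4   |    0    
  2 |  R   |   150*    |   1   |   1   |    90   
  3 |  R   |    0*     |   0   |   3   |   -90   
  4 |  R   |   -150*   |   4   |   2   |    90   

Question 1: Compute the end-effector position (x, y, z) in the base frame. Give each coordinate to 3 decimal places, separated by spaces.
0.379 3.207 9.000

after link 1: o_1 = (2.8284, 2.8284, 4.0000)
after link 2: o_2 = (1.8625, 2.5696, 5.0000)
after link 3: o_3 = (-1.0353, 1.7932, 5.0000)
after link 4: o_4 = (0.3789, 3.2074, 9.0000)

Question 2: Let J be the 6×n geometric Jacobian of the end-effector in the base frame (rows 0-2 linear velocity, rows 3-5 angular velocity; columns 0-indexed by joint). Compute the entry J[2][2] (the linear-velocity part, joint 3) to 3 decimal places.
1.268

axis z_2 = (-0.2588,0.9659,0.0000); lever o_n−o_2 = (-1.4836,0.6378,4.0000)
cross product → J_v[:, 2] = (3.8637,1.0353,1.2679)
J_ω[:, 2] = z_2
entry J[2][2] = 1.2679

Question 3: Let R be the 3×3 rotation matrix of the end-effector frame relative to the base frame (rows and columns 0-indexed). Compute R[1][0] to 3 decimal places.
End-effector x-axis (col 0 of R) = (0.7071,0.7071,0.0000)
R[1][0] = 0.7071

0.707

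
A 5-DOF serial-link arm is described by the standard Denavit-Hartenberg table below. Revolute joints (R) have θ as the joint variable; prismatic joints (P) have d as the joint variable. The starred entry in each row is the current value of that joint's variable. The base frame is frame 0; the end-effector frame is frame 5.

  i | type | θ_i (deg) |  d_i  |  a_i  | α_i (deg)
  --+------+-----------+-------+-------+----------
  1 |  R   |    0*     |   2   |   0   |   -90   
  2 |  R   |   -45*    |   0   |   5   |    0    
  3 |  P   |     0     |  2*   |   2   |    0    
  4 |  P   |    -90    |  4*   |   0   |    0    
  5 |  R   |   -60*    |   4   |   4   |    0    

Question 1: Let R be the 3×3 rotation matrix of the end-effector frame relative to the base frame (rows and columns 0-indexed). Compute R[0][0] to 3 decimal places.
-0.966

End-effector x-axis (col 0 of R) = (-0.9659,0.0000,-0.2588)
R[0][0] = -0.9659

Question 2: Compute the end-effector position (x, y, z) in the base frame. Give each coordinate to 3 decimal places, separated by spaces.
after link 1: o_1 = (0.0000, 0.0000, 2.0000)
after link 2: o_2 = (3.5355, -0.0000, 5.5355)
after link 3: o_3 = (4.9497, 2.0000, 6.9497)
after link 4: o_4 = (4.9497, 6.0000, 6.9497)
after link 5: o_5 = (1.0860, 10.0000, 5.9145)

1.086 10.000 5.914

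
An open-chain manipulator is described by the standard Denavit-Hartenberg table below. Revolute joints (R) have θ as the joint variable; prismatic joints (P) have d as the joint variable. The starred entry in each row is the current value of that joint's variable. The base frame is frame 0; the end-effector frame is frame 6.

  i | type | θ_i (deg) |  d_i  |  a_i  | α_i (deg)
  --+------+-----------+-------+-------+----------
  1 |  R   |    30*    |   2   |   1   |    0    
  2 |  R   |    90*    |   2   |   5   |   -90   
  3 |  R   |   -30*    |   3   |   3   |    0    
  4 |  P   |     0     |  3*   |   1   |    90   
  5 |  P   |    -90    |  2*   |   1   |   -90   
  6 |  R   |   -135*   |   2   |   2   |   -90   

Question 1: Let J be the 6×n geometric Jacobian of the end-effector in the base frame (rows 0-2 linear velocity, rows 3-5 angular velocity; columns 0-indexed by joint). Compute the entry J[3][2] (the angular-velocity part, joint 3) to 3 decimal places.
-0.866

axis z_2 = (-0.8660,-0.5000,0.0000); lever o_n−o_2 = (-7.2994,-0.1855,5.9568)
cross product → J_v[:, 2] = (-2.9784,5.1587,-3.4890)
J_ω[:, 2] = z_2
entry J[3][2] = -0.8660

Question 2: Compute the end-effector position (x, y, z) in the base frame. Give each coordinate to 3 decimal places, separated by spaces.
-8.933 4.645 9.957

after link 1: o_1 = (0.8660, 0.5000, 2.0000)
after link 2: o_2 = (-1.6340, 4.8301, 4.0000)
after link 3: o_3 = (-5.5311, 5.5801, 5.5000)
after link 4: o_4 = (-8.5622, 4.8301, 6.0000)
after link 5: o_5 = (-7.1962, 4.4641, 7.7321)
after link 6: o_6 = (-8.9334, 4.6446, 9.9568)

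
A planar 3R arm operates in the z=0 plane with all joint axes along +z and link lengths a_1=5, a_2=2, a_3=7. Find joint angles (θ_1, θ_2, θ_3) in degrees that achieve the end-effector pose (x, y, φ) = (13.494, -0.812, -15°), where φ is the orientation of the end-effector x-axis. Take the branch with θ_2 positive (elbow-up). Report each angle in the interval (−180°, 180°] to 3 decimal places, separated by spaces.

0.006 29.967 -44.973

wrist centre = target − a_3·(cos φ, sin φ) = (6.7325, 0.9997)
cos θ_2 = (46.3263−5²−2²)/(2·5·2) = 0.8663; θ_2 = 29.9669° (elbow-up)
β = atan2(0.9997,6.7325) = 8.4463°; ψ = atan2(0.9990,6.7326) = 8.4401°
θ_1 = β − ψ = 0.0062°
θ_3 = φ − θ_1 − θ_2 = -44.9731° (wrapped to (-180°,180°])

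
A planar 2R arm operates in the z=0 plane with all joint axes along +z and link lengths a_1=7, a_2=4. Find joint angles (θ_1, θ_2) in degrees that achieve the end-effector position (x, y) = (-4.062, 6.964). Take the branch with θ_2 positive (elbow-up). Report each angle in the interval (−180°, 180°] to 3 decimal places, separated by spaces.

90.509 90.003

cos θ_2 = (64.9971−7²−4²)/(2·7·4) = -0.0001; θ_2 = 90.0029° (elbow-up)
β = atan2(6.9640,-4.0620) = 120.2544°; ψ = atan2(4.0000,6.9998) = 29.7456°
θ_1 = β − ψ = 90.5088°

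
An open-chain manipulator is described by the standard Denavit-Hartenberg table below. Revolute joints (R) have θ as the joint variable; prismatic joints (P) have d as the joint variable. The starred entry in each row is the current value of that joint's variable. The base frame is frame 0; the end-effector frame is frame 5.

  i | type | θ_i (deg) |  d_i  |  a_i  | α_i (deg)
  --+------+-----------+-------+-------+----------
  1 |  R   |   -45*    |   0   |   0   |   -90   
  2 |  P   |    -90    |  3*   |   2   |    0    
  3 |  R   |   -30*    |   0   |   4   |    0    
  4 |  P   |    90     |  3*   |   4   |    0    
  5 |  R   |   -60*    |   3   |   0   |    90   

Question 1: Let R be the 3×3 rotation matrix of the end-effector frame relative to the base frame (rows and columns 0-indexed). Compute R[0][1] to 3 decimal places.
End-effector y-axis (col 1 of R) = (0.7071,0.7071,0.0000)
R[0][1] = 0.7071

0.707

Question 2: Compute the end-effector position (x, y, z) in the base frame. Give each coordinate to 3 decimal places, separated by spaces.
7.399 5.329 7.464

after link 1: o_1 = (0.0000, 0.0000, 0.0000)
after link 2: o_2 = (2.1213, 2.1213, 2.0000)
after link 3: o_3 = (0.7071, 3.5355, 5.4641)
after link 4: o_4 = (5.2779, 3.2074, 7.4641)
after link 5: o_5 = (7.3992, 5.3287, 7.4641)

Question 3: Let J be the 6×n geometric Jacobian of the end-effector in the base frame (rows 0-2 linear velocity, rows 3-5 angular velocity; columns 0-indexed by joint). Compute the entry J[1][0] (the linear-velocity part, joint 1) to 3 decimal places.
7.399

axis z_0 = ẑ; lever o_n−o_0 = (7.3992,5.3287,7.4641)
cross product → J_v[:, 0] = (-5.3287,7.3992,0.0000)
J_ω[:, 0] = z_0
entry J[1][0] = 7.3992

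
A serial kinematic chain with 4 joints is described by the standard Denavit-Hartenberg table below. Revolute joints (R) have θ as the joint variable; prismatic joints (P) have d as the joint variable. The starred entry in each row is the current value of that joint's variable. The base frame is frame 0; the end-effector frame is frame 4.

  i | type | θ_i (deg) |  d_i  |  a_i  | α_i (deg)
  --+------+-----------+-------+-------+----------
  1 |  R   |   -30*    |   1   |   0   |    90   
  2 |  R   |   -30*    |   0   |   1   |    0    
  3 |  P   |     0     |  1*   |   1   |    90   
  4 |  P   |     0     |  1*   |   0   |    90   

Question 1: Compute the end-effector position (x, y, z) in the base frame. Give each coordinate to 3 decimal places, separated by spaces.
0.567 -1.482 -0.866

after link 1: o_1 = (0.0000, 0.0000, 1.0000)
after link 2: o_2 = (0.7500, -0.4330, 0.5000)
after link 3: o_3 = (1.0000, -1.7321, 0.0000)
after link 4: o_4 = (0.5670, -1.4821, -0.8660)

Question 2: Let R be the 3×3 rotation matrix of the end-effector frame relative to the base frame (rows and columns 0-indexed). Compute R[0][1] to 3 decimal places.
End-effector y-axis (col 1 of R) = (-0.4330,0.2500,-0.8660)
R[0][1] = -0.4330

-0.433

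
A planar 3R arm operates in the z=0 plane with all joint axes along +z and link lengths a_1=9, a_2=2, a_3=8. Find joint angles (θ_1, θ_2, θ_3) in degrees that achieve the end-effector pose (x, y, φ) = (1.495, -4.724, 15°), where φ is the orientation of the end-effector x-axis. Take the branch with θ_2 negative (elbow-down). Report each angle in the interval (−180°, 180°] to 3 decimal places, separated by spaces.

wrist centre = target − a_3·(cos φ, sin φ) = (-6.2324, -6.7946)
cos θ_2 = (85.0088−9²−2²)/(2·9·2) = 0.0002; θ_2 = -89.9859° (elbow-down)
β = atan2(-6.7946,-6.2324) = -132.5291°; ψ = atan2(-2.0000,9.0005) = -12.5281°
θ_1 = β − ψ = -120.0009°
θ_3 = φ − θ_1 − θ_2 = -135.0131° (wrapped to (-180°,180°])

-120.001 -89.986 -135.013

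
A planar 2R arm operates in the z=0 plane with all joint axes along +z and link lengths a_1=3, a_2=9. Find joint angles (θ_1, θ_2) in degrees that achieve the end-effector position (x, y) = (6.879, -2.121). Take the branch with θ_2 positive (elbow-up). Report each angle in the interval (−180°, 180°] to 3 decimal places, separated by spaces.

cos θ_2 = (51.8193−3²−9²)/(2·3·9) = -0.7071; θ_2 = 134.9954° (elbow-up)
β = atan2(-2.1210,6.8790) = -17.1361°; ψ = atan2(6.3645,-3.3635) = 117.8553°
θ_1 = β − ψ = -134.9913°

-134.991 134.995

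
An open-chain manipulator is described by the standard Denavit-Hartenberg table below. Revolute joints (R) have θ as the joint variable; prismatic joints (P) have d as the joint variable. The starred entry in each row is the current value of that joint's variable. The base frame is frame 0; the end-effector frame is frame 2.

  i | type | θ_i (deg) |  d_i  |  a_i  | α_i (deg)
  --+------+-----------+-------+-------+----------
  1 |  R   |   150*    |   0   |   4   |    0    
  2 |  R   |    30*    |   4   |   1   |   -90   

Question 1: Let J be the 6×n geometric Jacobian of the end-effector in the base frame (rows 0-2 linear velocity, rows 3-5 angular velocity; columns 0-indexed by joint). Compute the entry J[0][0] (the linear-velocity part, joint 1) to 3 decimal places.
axis z_0 = ẑ; lever o_n−o_0 = (-4.4641,2.0000,4.0000)
cross product → J_v[:, 0] = (-2.0000,-4.4641,0.0000)
J_ω[:, 0] = z_0
entry J[0][0] = -2.0000

-2.000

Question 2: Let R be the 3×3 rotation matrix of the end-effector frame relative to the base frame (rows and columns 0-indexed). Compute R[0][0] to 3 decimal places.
End-effector x-axis (col 0 of R) = (-1.0000,0.0000,0.0000)
R[0][0] = -1.0000

-1.000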